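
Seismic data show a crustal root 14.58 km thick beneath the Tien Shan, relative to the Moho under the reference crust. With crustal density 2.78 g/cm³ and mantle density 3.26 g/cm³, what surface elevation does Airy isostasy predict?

By Archimedes' principle applied to the lithosphere: ρ_c h = (ρ_m − ρ_c) r.
h = r (ρ_m − ρ_c) / ρ_c = 14.58 km × (3.26 − 2.78) / 2.78 = 2.52 km.

2.52 km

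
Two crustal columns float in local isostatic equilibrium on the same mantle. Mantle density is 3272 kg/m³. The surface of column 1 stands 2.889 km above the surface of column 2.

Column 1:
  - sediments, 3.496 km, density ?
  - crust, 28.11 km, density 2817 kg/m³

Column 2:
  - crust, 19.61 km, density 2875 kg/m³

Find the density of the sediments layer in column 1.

2000 kg/m³

Take the compensation level at the base of the deeper column (depth z_c below the surface of column 1) and equate Σ ρ_i t_i down to z_c; mantle fills any gap and the z_c terms cancel.
Column 1: 3.496×ρ + 28.11×2817 + (z_c − 31.606)×3272
Column 2: 2.889×0 + 19.61×2875 + (z_c − 2.889 − 19.61)×3272
The z_c×3272 term appears on both sides and cancels. Collect the known terms of each column as K = Σ(ρt)_known − 3272 × (depth of known layers): K_1 = 79185.87 − 3272×31.606 = −24228.962; K_2 = 56378.75 − 3272×(2.889 + 19.61) = −17237.978.
Balance: K_1 + 3.496×ρ = K_2, so ρ = (K_2 − K_1)/3.496 = 6990.98/3.496 = 2000 kg/m³.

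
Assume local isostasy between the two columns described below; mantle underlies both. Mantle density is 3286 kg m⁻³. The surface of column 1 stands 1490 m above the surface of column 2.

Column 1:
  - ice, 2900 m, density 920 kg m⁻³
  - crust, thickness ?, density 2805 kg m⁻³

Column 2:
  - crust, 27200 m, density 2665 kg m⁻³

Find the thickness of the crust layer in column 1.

Take the compensation level at the base of the deeper column (depth z_c below the surface of column 1) and equate Σ ρ_i t_i down to z_c; mantle fills any gap and the z_c terms cancel.
Column 1: 2900×920 + x×2805 + (z_c − 2900 − x)×3286
Column 2: 1490×0 + 27200×2665 + (z_c − 1490 − 27200)×3286
The z_c×3286 term appears on both sides and cancels. Collect the known terms of each column as K = Σ(ρt)_known − 3286 × (depth of known layers): K_1 = 2668000 − 3286×2900 = −6861400; K_2 = 72488000 − 3286×(1490 + 27200) = −21787340.
Balance: K_1 − x×(3286 − 2805) = K_2, so x = (K_1 − K_2)/(3286 − 2805) = 14925900/481 = 31000 m.

31000 m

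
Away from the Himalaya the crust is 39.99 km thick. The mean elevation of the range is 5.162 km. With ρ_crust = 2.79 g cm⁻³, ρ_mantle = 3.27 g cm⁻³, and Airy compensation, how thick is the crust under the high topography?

75.2 km

Root depth r = h ρ_c / (ρ_m − ρ_c) = 5.162 km × 2.79 / 0.48 = 30 km.
Total thickness = T + h + r = 39.99 km + 5.162 km + 30 km = 75.2 km.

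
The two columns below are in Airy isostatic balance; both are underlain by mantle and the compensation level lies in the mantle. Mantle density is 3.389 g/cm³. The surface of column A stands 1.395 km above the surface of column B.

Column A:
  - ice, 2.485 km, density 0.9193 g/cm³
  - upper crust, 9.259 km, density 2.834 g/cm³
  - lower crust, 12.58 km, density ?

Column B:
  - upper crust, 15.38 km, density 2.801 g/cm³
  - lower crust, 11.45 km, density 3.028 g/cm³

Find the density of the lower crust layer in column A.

Take the compensation level at the base of the deeper column (depth z_c below the surface of column A) and equate Σ ρ_i t_i down to z_c; mantle fills any gap and the z_c terms cancel.
Column A: 2.485×0.9193 + 9.259×2.834 + 12.58×ρ + (z_c − 24.324)×3.389
Column B: 1.395×0 + 15.38×2.801 + 11.45×3.028 + (z_c − 1.395 − 26.83)×3.389
The z_c×3.389 term appears on both sides and cancels. Collect the known terms of each column as K = Σ(ρt)_known − 3.389 × (depth of known layers): K_A = 28.5244665 − 3.389×24.324 = −53.9095695; K_B = 77.74998 − 3.389×(1.395 + 26.83) = −17.904545.
Balance: K_A + 12.58×ρ = K_B, so ρ = (K_B − K_A)/12.58 = 36.005/12.58 = 2.86 g/cm³.

2.86 g/cm³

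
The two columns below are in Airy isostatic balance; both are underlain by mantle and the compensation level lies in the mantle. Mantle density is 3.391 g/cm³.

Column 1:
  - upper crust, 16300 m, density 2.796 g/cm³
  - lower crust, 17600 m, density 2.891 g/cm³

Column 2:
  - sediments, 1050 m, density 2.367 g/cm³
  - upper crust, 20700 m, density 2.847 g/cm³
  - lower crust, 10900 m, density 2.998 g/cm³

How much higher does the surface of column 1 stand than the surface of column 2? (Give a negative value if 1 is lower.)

For any compensation level in the mantle, the mantle terms cancel and isostasy reduces to e = (Σt_1 − Σt_2) − (Σ(ρt)_1 − Σ(ρt)_2) / ρ_m.
Σt_1 = 33900 m; Σt_2 = 32650 m; Σ(ρt)_1 = 96456.4; Σ(ρt)_2 = 94096.45 (in m·g/cm³).
e = (33900 − 32650) − (96456.4 − 94096.45) / 3.391 = 554 m.

554 m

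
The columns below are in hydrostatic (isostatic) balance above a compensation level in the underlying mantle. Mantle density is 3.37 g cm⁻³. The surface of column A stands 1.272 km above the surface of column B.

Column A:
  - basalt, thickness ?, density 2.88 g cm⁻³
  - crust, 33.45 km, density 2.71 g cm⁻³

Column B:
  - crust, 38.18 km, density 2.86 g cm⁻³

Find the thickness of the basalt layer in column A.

3.43 km

Take the compensation level at the base of the deeper column (depth z_c below the surface of column A) and equate Σ ρ_i t_i down to z_c; mantle fills any gap and the z_c terms cancel.
Column A: x×2.88 + 33.45×2.71 + (z_c − 33.45 − x)×3.37
Column B: 1.272×0 + 38.18×2.86 + (z_c − 1.272 − 38.18)×3.37
The z_c×3.37 term appears on both sides and cancels. Collect the known terms of each column as K = Σ(ρt)_known − 3.37 × (depth of known layers): K_A = 90.6495 − 3.37×33.45 = −22.077; K_B = 109.1948 − 3.37×(1.272 + 38.18) = −23.75844.
Balance: K_A − x×(3.37 − 2.88) = K_B, so x = (K_A − K_B)/(3.37 − 2.88) = 1.68144/0.49 = 3.43 km.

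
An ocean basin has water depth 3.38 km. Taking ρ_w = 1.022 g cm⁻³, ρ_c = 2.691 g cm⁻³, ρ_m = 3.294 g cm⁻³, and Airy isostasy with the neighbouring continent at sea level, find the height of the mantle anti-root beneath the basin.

9.36 km

For local isostatic compensation: replacing crust with seawater at the top is compensated by replacing crust with mantle at the base: d (ρ_c − ρ_w) = a (ρ_m − ρ_c).
a = d (ρ_c − ρ_w)/(ρ_m − ρ_c) = 3.38 km × 1.669/0.603 = 9.36 km.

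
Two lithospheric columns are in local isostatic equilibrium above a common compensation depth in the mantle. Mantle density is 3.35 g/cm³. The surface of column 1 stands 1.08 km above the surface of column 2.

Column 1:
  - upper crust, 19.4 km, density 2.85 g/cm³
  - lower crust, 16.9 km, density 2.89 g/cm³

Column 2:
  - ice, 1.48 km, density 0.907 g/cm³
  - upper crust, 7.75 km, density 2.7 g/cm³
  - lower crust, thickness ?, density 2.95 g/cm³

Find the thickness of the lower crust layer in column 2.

13 km

Take the compensation level at the base of the deeper column (depth z_c below the surface of column 1) and equate Σ ρ_i t_i down to z_c; mantle fills any gap and the z_c terms cancel.
Column 1: 19.4×2.85 + 16.9×2.89 + (z_c − 36.3)×3.35
Column 2: 1.08×0 + 1.48×0.907 + 7.75×2.7 + x×2.95 + (z_c − 1.08 − 9.23 − x)×3.35
The z_c×3.35 term appears on both sides and cancels. Collect the known terms of each column as K = Σ(ρt)_known − 3.35 × (depth of known layers): K_1 = 104.131 − 3.35×36.3 = −17.474; K_2 = 22.26736 − 3.35×(1.08 + 9.23) = −12.27114.
Balance: K_1 = K_2 − x×(3.35 − 2.95), so x = (K_2 − K_1)/(3.35 − 2.95) = 5.20286/0.4 = 13 km.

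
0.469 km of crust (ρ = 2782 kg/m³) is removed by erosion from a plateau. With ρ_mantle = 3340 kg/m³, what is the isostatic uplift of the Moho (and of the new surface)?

Unloading: uplift u = e ρ_c/ρ_m = 0.469 km × 2782/3340 = 0.391 km.

0.391 km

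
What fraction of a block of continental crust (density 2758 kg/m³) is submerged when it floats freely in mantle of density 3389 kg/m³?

Submerged fraction = ρ_obj/ρ_fluid = 2758/3389 = 81.4%.

81.4%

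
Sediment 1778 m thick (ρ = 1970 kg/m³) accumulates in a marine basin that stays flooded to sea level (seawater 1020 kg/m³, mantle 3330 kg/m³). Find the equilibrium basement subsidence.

Submarine loading: the sediment displaces seawater, and the subsidence is in turn flooded, so s (ρ_m − ρ_w) = t (ρ_sed − ρ_w).
s = 1778 m × (1970 − 1020) / (3330 − 1020) = 731 m.

731 m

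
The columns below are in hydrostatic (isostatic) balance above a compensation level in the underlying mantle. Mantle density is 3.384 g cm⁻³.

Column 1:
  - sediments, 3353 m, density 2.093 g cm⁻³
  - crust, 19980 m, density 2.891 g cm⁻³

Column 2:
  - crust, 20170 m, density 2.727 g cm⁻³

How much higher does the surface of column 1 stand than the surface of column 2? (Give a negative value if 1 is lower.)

For any compensation level in the mantle, the mantle terms cancel and isostasy reduces to e = (Σt_1 − Σt_2) − (Σ(ρt)_1 − Σ(ρt)_2) / ρ_m.
Σt_1 = 23333 m; Σt_2 = 20170 m; Σ(ρt)_1 = 64780.009; Σ(ρt)_2 = 55003.59 (in m·g cm⁻³).
e = (23333 − 20170) − (64780.009 − 55003.59) / 3.384 = 274 m.

274 m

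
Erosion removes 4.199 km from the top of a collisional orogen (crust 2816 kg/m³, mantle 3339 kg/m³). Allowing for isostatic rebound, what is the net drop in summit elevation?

0.658 km

Rebound u = e ρ_c/ρ_m = 4.199 km × 2816/3339 = 3.541 km.
Net surface drop = e − u = 4.199 km − 3.541 km = e (ρ_m − ρ_c)/ρ_m = 0.658 km.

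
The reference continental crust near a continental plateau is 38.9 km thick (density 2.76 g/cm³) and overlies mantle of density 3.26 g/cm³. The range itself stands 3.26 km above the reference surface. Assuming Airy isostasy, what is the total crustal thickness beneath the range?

Root depth r = h ρ_c / (ρ_m − ρ_c) = 3.26 km × 2.76 / 0.5 = 18 km.
Total thickness = T + h + r = 38.9 km + 3.26 km + 18 km = 60.2 km.

60.2 km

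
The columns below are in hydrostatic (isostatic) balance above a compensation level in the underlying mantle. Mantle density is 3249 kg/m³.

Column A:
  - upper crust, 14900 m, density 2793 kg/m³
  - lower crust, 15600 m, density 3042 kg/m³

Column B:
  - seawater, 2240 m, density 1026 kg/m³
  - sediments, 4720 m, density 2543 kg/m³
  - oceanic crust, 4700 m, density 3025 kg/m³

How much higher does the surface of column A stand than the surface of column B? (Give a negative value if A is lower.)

For any compensation level in the mantle, the mantle terms cancel and isostasy reduces to e = (Σt_A − Σt_B) − (Σ(ρt)_A − Σ(ρt)_B) / ρ_m.
Σt_A = 30500 m; Σt_B = 11660 m; Σ(ρt)_A = 89070900; Σ(ρt)_B = 28518700 (in m·kg/m³).
e = (30500 − 11660) − (89070900 − 28518700) / 3249 = 203 m.

203 m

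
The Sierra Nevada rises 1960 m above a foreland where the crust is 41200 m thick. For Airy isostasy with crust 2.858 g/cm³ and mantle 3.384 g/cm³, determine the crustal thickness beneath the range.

53800 m

Root depth r = h ρ_c / (ρ_m − ρ_c) = 1960 m × 2.858 / 0.526 = 10650 m.
Total thickness = T + h + r = 41200 m + 1960 m + 10650 m = 53800 m.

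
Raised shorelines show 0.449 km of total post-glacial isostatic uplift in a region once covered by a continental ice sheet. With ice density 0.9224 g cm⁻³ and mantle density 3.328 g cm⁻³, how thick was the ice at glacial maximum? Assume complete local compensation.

u = t ρ_ice/ρ_m → t = u ρ_m/ρ_ice = 0.449 km × 3.328/0.9224 = 1.62 km.

1.62 km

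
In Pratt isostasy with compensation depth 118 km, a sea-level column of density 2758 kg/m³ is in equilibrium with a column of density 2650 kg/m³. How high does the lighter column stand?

ρ_ref D = ρ (D + h) → h = D (ρ_ref − ρ)/ρ.
h = 118 km × (2758 − 2650)/2650 = 4.81 km.

4.81 km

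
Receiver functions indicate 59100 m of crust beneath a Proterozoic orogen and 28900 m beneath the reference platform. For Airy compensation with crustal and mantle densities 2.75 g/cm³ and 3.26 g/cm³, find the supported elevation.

Excess crust Δ = 59100 m − 28900 m = 30200 m, split between elevation h and root r with h + r = Δ.
Airy balance ρ_c h = (ρ_m − ρ_c) r gives r = h ρ_c/(ρ_m − ρ_c), so h (1 + ρ_c/(ρ_m − ρ_c)) = Δ, i.e. h = Δ (ρ_m − ρ_c)/ρ_m.
h = 30200 m × 0.51/3.26 = 4720 m.

4720 m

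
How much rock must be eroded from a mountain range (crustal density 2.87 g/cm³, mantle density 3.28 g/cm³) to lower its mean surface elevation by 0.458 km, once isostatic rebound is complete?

3.66 km

Net drop Δ = e − u = e − e ρ_c/ρ_m = e (ρ_m − ρ_c)/ρ_m.
e = Δ ρ_m/(ρ_m − ρ_c) = 0.458 km × 3.28/0.41 = 3.66 km.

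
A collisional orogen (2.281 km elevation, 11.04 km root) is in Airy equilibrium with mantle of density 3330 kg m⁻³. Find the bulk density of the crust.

2760 kg m⁻³

ρ_c h = (ρ_m − ρ_c) r → ρ_c (h + r) = ρ_m r → ρ_c = ρ_m r / (h + r).
ρ_c = 3330 × 11.04 km / (2.281 km + 11.04 km) = 2760 kg m⁻³.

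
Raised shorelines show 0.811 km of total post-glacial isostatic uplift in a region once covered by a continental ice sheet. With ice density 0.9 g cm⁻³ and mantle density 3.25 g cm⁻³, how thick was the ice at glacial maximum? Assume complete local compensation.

2.93 km

u = t ρ_ice/ρ_m → t = u ρ_m/ρ_ice = 0.811 km × 3.25/0.9 = 2.93 km.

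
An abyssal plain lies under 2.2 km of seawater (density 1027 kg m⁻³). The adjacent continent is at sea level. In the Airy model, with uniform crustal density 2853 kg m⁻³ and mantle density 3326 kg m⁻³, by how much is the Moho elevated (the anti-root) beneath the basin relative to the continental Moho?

8.49 km

Balancing pressure at the compensation depth: replacing crust with seawater at the top is compensated by replacing crust with mantle at the base: d (ρ_c − ρ_w) = a (ρ_m − ρ_c).
a = d (ρ_c − ρ_w)/(ρ_m − ρ_c) = 2.2 km × 1826/473 = 8.49 km.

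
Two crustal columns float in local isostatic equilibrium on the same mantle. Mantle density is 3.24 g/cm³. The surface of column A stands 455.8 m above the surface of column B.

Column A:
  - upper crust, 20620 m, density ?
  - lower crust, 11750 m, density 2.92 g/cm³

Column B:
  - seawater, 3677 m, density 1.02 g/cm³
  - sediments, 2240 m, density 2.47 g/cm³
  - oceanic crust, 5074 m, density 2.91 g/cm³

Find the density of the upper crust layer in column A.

Take the compensation level at the base of the deeper column (depth z_c below the surface of column A) and equate Σ ρ_i t_i down to z_c; mantle fills any gap and the z_c terms cancel.
Column A: 20620×ρ + 11750×2.92 + (z_c − 32370)×3.24
Column B: 455.8×0 + 3677×1.02 + 2240×2.47 + 5074×2.91 + (z_c − 455.8 − 10991)×3.24
The z_c×3.24 term appears on both sides and cancels. Collect the known terms of each column as K = Σ(ρt)_known − 3.24 × (depth of known layers): K_A = 34310 − 3.24×32370 = −70568.8; K_B = 24048.68 − 3.24×(455.8 + 10991) = −13038.952.
Balance: K_A + 20620×ρ = K_B, so ρ = (K_B − K_A)/20620 = 57529.8/20620 = 2.79 g/cm³.

2.79 g/cm³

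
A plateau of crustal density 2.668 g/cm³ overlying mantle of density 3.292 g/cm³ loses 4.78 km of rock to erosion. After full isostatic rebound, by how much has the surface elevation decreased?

Rebound u = e ρ_c/ρ_m = 4.78 km × 2.668/3.292 = 3.874 km.
Net surface drop = e − u = 4.78 km − 3.874 km = e (ρ_m − ρ_c)/ρ_m = 0.906 km.

0.906 km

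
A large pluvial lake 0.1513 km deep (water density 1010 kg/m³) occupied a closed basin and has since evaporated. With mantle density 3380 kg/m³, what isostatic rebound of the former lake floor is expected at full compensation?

0.0452 km

u = d ρ_w/ρ_m = 0.1513 km × 1010/3380 = 0.0452 km.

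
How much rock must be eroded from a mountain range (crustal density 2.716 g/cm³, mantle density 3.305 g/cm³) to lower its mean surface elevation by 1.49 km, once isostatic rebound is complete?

8.36 km

Net drop Δ = e − u = e − e ρ_c/ρ_m = e (ρ_m − ρ_c)/ρ_m.
e = Δ ρ_m/(ρ_m − ρ_c) = 1.49 km × 3.305/0.589 = 8.36 km.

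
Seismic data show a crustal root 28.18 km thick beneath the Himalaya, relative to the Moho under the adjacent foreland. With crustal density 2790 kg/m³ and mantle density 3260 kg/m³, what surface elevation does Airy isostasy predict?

4.75 km

Equating mass per unit area of the two columns: ρ_c h = (ρ_m − ρ_c) r.
h = r (ρ_m − ρ_c) / ρ_c = 28.18 km × (3260 − 2790) / 2790 = 4.75 km.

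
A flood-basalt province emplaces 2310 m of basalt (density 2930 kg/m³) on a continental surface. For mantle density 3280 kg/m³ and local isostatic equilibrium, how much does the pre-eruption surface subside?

2060 m

Subaerial loading: s = t ρ_load / ρ_m.
s = 2310 m × 2930/3280 = 2060 m.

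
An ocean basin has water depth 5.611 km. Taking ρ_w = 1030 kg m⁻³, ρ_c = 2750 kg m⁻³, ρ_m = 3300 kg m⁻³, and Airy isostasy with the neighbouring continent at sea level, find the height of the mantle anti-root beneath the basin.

Balancing pressure at the compensation depth: replacing crust with seawater at the top is compensated by replacing crust with mantle at the base: d (ρ_c − ρ_w) = a (ρ_m − ρ_c).
a = d (ρ_c − ρ_w)/(ρ_m − ρ_c) = 5.611 km × 1720/550 = 17.5 km.

17.5 km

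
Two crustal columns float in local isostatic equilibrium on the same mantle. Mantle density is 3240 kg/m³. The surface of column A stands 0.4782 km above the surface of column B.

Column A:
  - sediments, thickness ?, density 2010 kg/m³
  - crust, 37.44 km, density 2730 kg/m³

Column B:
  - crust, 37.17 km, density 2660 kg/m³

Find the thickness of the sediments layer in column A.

Take the compensation level at the base of the deeper column (depth z_c below the surface of column A) and equate Σ ρ_i t_i down to z_c; mantle fills any gap and the z_c terms cancel.
Column A: x×2010 + 37.44×2730 + (z_c − 37.44 − x)×3240
Column B: 0.4782×0 + 37.17×2660 + (z_c − 0.4782 − 37.17)×3240
The z_c×3240 term appears on both sides and cancels. Collect the known terms of each column as K = Σ(ρt)_known − 3240 × (depth of known layers): K_A = 102211.2 − 3240×37.44 = −19094.4; K_B = 98872.2 − 3240×(0.4782 + 37.17) = −23107.968.
Balance: K_A − x×(3240 − 2010) = K_B, so x = (K_A − K_B)/(3240 − 2010) = 4013.57/1230 = 3.26 km.

3.26 km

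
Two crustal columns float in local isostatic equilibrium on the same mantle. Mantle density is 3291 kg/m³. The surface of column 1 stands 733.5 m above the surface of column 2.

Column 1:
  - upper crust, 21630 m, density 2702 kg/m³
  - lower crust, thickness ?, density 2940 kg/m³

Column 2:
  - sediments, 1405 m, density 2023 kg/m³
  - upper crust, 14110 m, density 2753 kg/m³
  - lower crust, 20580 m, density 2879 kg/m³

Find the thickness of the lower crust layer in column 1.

21400 m

Take the compensation level at the base of the deeper column (depth z_c below the surface of column 1) and equate Σ ρ_i t_i down to z_c; mantle fills any gap and the z_c terms cancel.
Column 1: 21630×2702 + x×2940 + (z_c − 21630 − x)×3291
Column 2: 733.5×0 + 1405×2023 + 14110×2753 + 20580×2879 + (z_c − 733.5 − 36095)×3291
The z_c×3291 term appears on both sides and cancels. Collect the known terms of each column as K = Σ(ρt)_known − 3291 × (depth of known layers): K_1 = 58444260 − 3291×21630 = −12740070; K_2 = 100936965 − 3291×(733.5 + 36095) = −20265628.5.
Balance: K_1 − x×(3291 − 2940) = K_2, so x = (K_1 − K_2)/(3291 − 2940) = 7525560/351 = 21400 m.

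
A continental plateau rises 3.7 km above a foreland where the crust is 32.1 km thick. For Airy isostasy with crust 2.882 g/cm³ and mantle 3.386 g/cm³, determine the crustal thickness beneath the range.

57 km

Root depth r = h ρ_c / (ρ_m − ρ_c) = 3.7 km × 2.882 / 0.504 = 21.16 km.
Total thickness = T + h + r = 32.1 km + 3.7 km + 21.16 km = 57 km.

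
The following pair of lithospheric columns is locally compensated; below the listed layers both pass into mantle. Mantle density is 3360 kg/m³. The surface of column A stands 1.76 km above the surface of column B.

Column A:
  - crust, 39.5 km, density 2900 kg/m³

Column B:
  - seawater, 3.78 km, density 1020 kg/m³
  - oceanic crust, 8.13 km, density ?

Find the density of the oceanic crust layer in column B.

Take the compensation level at the base of the deeper column (depth z_c below the surface of column A) and equate Σ ρ_i t_i down to z_c; mantle fills any gap and the z_c terms cancel.
Column A: 39.5×2900 + (z_c − 39.5)×3360
Column B: 1.76×0 + 3.78×1020 + 8.13×ρ + (z_c − 1.76 − 11.91)×3360
The z_c×3360 term appears on both sides and cancels. Collect the known terms of each column as K = Σ(ρt)_known − 3360 × (depth of known layers): K_A = 114550 − 3360×39.5 = −18170; K_B = 3855.6 − 3360×(1.76 + 11.91) = −42075.6.
Balance: K_A = K_B + 8.13×ρ, so ρ = (K_A − K_B)/8.13 = 23905.6/8.13 = 2940 kg/m³.

2940 kg/m³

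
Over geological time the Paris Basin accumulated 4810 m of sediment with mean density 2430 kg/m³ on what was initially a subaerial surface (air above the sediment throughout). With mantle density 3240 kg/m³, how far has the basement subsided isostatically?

Subaerial load: s = t ρ_sed / ρ_m = 4810 m × 2430/3240 = 3610 m.

3610 m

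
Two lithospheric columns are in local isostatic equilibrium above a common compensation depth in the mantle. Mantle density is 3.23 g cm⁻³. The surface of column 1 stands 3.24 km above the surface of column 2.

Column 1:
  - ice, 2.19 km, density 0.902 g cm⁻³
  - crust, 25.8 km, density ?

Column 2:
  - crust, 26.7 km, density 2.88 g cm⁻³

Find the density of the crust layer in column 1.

2.66 g cm⁻³

Take the compensation level at the base of the deeper column (depth z_c below the surface of column 1) and equate Σ ρ_i t_i down to z_c; mantle fills any gap and the z_c terms cancel.
Column 1: 2.19×0.902 + 25.8×ρ + (z_c − 27.99)×3.23
Column 2: 3.24×0 + 26.7×2.88 + (z_c − 3.24 − 26.7)×3.23
The z_c×3.23 term appears on both sides and cancels. Collect the known terms of each column as K = Σ(ρt)_known − 3.23 × (depth of known layers): K_1 = 1.97538 − 3.23×27.99 = −88.43232; K_2 = 76.896 − 3.23×(3.24 + 26.7) = −19.8102.
Balance: K_1 + 25.8×ρ = K_2, so ρ = (K_2 − K_1)/25.8 = 68.6221/25.8 = 2.66 g cm⁻³.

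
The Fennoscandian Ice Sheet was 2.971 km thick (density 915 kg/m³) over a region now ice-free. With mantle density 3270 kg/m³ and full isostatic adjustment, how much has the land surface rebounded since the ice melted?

0.831 km

Removing the load lets mantle flow back in; uplift u satisfies ρ_ice t = ρ_m u.
u = t ρ_ice/ρ_m = 2.971 km × 915/3270 = 0.831 km.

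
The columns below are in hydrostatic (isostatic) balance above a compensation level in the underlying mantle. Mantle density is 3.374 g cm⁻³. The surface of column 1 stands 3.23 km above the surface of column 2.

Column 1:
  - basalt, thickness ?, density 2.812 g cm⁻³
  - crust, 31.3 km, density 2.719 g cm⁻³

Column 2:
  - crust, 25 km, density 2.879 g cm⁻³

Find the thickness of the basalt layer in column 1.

4.93 km

Take the compensation level at the base of the deeper column (depth z_c below the surface of column 1) and equate Σ ρ_i t_i down to z_c; mantle fills any gap and the z_c terms cancel.
Column 1: x×2.812 + 31.3×2.719 + (z_c − 31.3 − x)×3.374
Column 2: 3.23×0 + 25×2.879 + (z_c − 3.23 − 25)×3.374
The z_c×3.374 term appears on both sides and cancels. Collect the known terms of each column as K = Σ(ρt)_known − 3.374 × (depth of known layers): K_1 = 85.1047 − 3.374×31.3 = −20.5015; K_2 = 71.975 − 3.374×(3.23 + 25) = −23.27302.
Balance: K_1 − x×(3.374 − 2.812) = K_2, so x = (K_1 − K_2)/(3.374 − 2.812) = 2.77152/0.562 = 4.93 km.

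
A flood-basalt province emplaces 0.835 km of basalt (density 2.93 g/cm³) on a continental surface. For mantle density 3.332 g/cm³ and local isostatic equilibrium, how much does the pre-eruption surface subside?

0.734 km

Subaerial loading: s = t ρ_load / ρ_m.
s = 0.835 km × 2.93/3.332 = 0.734 km.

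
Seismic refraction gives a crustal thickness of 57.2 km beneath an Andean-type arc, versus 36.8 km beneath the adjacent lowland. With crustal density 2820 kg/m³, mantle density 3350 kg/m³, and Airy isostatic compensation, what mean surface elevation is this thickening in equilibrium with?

3.23 km

Excess crust Δ = 57.2 km − 36.8 km = 20.4 km, split between elevation h and root r with h + r = Δ.
Airy balance ρ_c h = (ρ_m − ρ_c) r gives r = h ρ_c/(ρ_m − ρ_c), so h (1 + ρ_c/(ρ_m − ρ_c)) = Δ, i.e. h = Δ (ρ_m − ρ_c)/ρ_m.
h = 20.4 km × 530/3350 = 3.23 km.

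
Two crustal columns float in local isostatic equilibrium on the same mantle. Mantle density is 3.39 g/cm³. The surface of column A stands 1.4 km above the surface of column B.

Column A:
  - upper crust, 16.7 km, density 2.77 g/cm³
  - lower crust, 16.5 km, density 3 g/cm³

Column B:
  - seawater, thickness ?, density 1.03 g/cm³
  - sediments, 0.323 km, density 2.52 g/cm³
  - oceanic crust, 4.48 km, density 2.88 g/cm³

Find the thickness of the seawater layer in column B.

Take the compensation level at the base of the deeper column (depth z_c below the surface of column A) and equate Σ ρ_i t_i down to z_c; mantle fills any gap and the z_c terms cancel.
Column A: 16.7×2.77 + 16.5×3 + (z_c − 33.2)×3.39
Column B: 1.4×0 + x×1.03 + 0.323×2.52 + 4.48×2.88 + (z_c − 1.4 − 4.803 − x)×3.39
The z_c×3.39 term appears on both sides and cancels. Collect the known terms of each column as K = Σ(ρt)_known − 3.39 × (depth of known layers): K_A = 95.759 − 3.39×33.2 = −16.789; K_B = 13.71636 − 3.39×(1.4 + 4.803) = −7.31181.
Balance: K_A = K_B − x×(3.39 − 1.03), so x = (K_B − K_A)/(3.39 − 1.03) = 9.47719/2.36 = 4.02 km.

4.02 km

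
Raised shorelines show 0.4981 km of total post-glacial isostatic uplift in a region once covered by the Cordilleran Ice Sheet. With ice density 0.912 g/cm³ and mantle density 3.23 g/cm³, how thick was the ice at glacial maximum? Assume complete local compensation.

u = t ρ_ice/ρ_m → t = u ρ_m/ρ_ice = 0.4981 km × 3.23/0.912 = 1.76 km.

1.76 km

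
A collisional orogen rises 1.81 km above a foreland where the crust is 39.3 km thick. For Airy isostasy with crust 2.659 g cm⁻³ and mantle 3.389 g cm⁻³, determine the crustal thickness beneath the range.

Root depth r = h ρ_c / (ρ_m − ρ_c) = 1.81 km × 2.659 / 0.73 = 6.593 km.
Total thickness = T + h + r = 39.3 km + 1.81 km + 6.593 km = 47.7 km.

47.7 km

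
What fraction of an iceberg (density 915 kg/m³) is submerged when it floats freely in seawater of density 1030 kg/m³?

0.888

Submerged fraction = ρ_obj/ρ_fluid = 915/1030 = 0.888.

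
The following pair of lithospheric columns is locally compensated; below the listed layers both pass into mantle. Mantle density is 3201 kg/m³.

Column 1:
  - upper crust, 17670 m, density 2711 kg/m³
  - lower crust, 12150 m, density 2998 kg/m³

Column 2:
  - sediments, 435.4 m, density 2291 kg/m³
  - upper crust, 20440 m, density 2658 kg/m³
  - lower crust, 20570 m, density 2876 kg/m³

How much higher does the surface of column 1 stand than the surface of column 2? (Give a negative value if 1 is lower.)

For any compensation level in the mantle, the mantle terms cancel and isostasy reduces to e = (Σt_1 − Σt_2) − (Σ(ρt)_1 − Σ(ρt)_2) / ρ_m.
Σt_1 = 29820 m; Σt_2 = 41445.4 m; Σ(ρt)_1 = 84329070; Σ(ρt)_2 = 114486341 (in m·kg/m³).
e = (29820 − 41445.4) − (84329070 − 114486341) / 3201 = −2200 m.

−2200 m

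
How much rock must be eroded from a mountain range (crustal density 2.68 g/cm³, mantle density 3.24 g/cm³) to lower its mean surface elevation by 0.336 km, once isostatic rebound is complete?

1.94 km

Net drop Δ = e − u = e − e ρ_c/ρ_m = e (ρ_m − ρ_c)/ρ_m.
e = Δ ρ_m/(ρ_m − ρ_c) = 0.336 km × 3.24/0.56 = 1.94 km.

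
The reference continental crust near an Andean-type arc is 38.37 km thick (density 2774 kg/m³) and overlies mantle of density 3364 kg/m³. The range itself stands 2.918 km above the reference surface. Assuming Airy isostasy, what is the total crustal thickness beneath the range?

55 km

Root depth r = h ρ_c / (ρ_m − ρ_c) = 2.918 km × 2774 / 590 = 13.72 km.
Total thickness = T + h + r = 38.37 km + 2.918 km + 13.72 km = 55 km.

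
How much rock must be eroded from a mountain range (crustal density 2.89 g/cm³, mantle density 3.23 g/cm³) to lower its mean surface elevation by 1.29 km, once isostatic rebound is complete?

12.3 km

Net drop Δ = e − u = e − e ρ_c/ρ_m = e (ρ_m − ρ_c)/ρ_m.
e = Δ ρ_m/(ρ_m − ρ_c) = 1.29 km × 3.23/0.34 = 12.3 km.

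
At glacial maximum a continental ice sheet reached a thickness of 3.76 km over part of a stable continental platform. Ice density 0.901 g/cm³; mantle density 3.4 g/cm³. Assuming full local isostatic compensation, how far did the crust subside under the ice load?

For local isostatic compensation: the ice load ρ_ice t is balanced by mantle displaced below, ρ_m s.
s = t ρ_ice / ρ_m = 3.76 km × 0.901/3.4 = 0.996 km.

0.996 km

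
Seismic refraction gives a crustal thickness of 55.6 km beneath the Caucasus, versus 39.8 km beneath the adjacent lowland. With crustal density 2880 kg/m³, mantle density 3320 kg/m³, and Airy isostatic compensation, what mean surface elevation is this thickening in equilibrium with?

2.09 km

Excess crust Δ = 55.6 km − 39.8 km = 15.8 km, split between elevation h and root r with h + r = Δ.
Airy balance ρ_c h = (ρ_m − ρ_c) r gives r = h ρ_c/(ρ_m − ρ_c), so h (1 + ρ_c/(ρ_m − ρ_c)) = Δ, i.e. h = Δ (ρ_m − ρ_c)/ρ_m.
h = 15.8 km × 440/3320 = 2.09 km.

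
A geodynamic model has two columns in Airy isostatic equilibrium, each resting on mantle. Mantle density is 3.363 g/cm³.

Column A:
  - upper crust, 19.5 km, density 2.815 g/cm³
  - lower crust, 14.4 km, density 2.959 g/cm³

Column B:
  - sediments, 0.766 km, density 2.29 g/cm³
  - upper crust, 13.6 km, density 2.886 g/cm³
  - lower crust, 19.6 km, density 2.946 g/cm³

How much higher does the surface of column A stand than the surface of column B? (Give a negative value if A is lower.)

0.304 km

For any compensation level in the mantle, the mantle terms cancel and isostasy reduces to e = (Σt_A − Σt_B) − (Σ(ρt)_A − Σ(ρt)_B) / ρ_m.
Σt_A = 33.9 km; Σt_B = 33.966 km; Σ(ρt)_A = 97.5021; Σ(ρt)_B = 98.74534 (in km·g/cm³).
e = (33.9 − 33.966) − (97.5021 − 98.74534) / 3.363 = 0.304 km.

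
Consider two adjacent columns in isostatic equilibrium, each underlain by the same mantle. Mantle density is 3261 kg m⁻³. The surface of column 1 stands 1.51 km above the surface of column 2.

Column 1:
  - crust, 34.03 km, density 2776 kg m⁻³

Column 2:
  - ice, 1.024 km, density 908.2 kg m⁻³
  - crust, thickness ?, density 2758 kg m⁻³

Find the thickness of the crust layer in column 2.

Take the compensation level at the base of the deeper column (depth z_c below the surface of column 1) and equate Σ ρ_i t_i down to z_c; mantle fills any gap and the z_c terms cancel.
Column 1: 34.03×2776 + (z_c − 34.03)×3261
Column 2: 1.51×0 + 1.024×908.2 + x×2758 + (z_c − 1.51 − 1.024 − x)×3261
The z_c×3261 term appears on both sides and cancels. Collect the known terms of each column as K = Σ(ρt)_known − 3261 × (depth of known layers): K_1 = 94467.28 − 3261×34.03 = −16504.55; K_2 = 929.9968 − 3261×(1.51 + 1.024) = −7333.3772.
Balance: K_1 = K_2 − x×(3261 − 2758), so x = (K_2 − K_1)/(3261 − 2758) = 9171.17/503 = 18.2 km.

18.2 km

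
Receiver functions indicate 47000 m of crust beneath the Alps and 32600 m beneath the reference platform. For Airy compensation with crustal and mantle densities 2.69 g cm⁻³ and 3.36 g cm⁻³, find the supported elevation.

2870 m

Excess crust Δ = 47000 m − 32600 m = 14400 m, split between elevation h and root r with h + r = Δ.
Airy balance ρ_c h = (ρ_m − ρ_c) r gives r = h ρ_c/(ρ_m − ρ_c), so h (1 + ρ_c/(ρ_m − ρ_c)) = Δ, i.e. h = Δ (ρ_m − ρ_c)/ρ_m.
h = 14400 m × 0.67/3.36 = 2870 m.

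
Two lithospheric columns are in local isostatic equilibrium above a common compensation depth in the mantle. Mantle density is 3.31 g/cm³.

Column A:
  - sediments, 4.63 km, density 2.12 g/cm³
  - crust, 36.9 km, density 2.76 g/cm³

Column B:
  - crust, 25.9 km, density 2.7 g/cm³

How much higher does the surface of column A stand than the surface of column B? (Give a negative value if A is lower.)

For any compensation level in the mantle, the mantle terms cancel and isostasy reduces to e = (Σt_A − Σt_B) − (Σ(ρt)_A − Σ(ρt)_B) / ρ_m.
Σt_A = 41.53 km; Σt_B = 25.9 km; Σ(ρt)_A = 111.6596; Σ(ρt)_B = 69.93 (in km·g/cm³).
e = (41.53 − 25.9) − (111.6596 − 69.93) / 3.31 = 3.02 km.

3.02 km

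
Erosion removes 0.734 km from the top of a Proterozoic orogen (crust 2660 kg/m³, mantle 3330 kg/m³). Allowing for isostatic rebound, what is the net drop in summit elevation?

Rebound u = e ρ_c/ρ_m = 0.734 km × 2660/3330 = 0.5863 km.
Net surface drop = e − u = 0.734 km − 0.5863 km = e (ρ_m − ρ_c)/ρ_m = 0.148 km.

0.148 km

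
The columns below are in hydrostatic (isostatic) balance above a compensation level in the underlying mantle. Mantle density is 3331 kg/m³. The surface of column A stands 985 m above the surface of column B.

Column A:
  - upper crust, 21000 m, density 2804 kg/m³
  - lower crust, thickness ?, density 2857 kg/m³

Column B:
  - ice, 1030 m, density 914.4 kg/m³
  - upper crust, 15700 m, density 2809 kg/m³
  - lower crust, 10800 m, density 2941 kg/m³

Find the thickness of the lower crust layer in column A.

15000 m

Take the compensation level at the base of the deeper column (depth z_c below the surface of column A) and equate Σ ρ_i t_i down to z_c; mantle fills any gap and the z_c terms cancel.
Column A: 21000×2804 + x×2857 + (z_c − 21000 − x)×3331
Column B: 985×0 + 1030×914.4 + 15700×2809 + 10800×2941 + (z_c − 985 − 27530)×3331
The z_c×3331 term appears on both sides and cancels. Collect the known terms of each column as K = Σ(ρt)_known − 3331 × (depth of known layers): K_A = 58884000 − 3331×21000 = −11067000; K_B = 76805932 − 3331×(985 + 27530) = −18177533.
Balance: K_A − x×(3331 − 2857) = K_B, so x = (K_A − K_B)/(3331 − 2857) = 7110530/474 = 15000 m.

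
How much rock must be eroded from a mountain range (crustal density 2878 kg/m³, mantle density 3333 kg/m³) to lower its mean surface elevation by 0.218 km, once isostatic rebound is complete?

Net drop Δ = e − u = e − e ρ_c/ρ_m = e (ρ_m − ρ_c)/ρ_m.
e = Δ ρ_m/(ρ_m − ρ_c) = 0.218 km × 3333/455 = 1.6 km.

1.6 km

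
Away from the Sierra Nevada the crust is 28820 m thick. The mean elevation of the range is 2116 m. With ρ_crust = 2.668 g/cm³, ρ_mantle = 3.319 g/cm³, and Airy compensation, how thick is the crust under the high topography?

Root depth r = h ρ_c / (ρ_m − ρ_c) = 2116 m × 2.668 / 0.651 = 8672 m.
Total thickness = T + h + r = 28820 m + 2116 m + 8672 m = 39600 m.

39600 m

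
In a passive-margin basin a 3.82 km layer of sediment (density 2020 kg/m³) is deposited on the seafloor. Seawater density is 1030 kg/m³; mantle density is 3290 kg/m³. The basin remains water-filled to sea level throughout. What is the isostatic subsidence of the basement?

1.67 km

Submarine loading: the sediment displaces seawater, and the subsidence is in turn flooded, so s (ρ_m − ρ_w) = t (ρ_sed − ρ_w).
s = 3.82 km × (2020 − 1030) / (3290 − 1030) = 1.67 km.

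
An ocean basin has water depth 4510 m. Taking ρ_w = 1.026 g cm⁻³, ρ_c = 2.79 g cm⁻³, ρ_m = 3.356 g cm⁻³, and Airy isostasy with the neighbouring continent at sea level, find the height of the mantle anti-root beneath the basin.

14100 m

For local isostatic compensation: replacing crust with seawater at the top is compensated by replacing crust with mantle at the base: d (ρ_c − ρ_w) = a (ρ_m − ρ_c).
a = d (ρ_c − ρ_w)/(ρ_m − ρ_c) = 4510 m × 1.764/0.566 = 14100 m.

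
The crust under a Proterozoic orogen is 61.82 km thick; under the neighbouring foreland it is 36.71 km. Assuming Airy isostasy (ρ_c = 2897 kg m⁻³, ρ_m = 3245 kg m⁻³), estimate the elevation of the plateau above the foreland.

Excess crust Δ = 61.82 km − 36.71 km = 25.11 km, split between elevation h and root r with h + r = Δ.
Airy balance ρ_c h = (ρ_m − ρ_c) r gives r = h ρ_c/(ρ_m − ρ_c), so h (1 + ρ_c/(ρ_m − ρ_c)) = Δ, i.e. h = Δ (ρ_m − ρ_c)/ρ_m.
h = 25.11 km × 348/3245 = 2.69 km.

2.69 km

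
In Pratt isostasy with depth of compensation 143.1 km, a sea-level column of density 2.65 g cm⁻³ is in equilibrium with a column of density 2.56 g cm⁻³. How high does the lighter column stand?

ρ_ref D = ρ (D + h) → h = D (ρ_ref − ρ)/ρ.
h = 143.1 km × (2.65 − 2.56)/2.56 = 5.03 km.

5.03 km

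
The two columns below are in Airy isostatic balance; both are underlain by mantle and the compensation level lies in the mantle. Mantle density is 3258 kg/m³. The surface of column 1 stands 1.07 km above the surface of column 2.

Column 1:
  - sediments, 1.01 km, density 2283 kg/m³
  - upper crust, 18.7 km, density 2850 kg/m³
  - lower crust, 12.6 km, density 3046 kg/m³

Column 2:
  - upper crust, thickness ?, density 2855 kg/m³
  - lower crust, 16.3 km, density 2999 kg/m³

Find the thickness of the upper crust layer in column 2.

Take the compensation level at the base of the deeper column (depth z_c below the surface of column 1) and equate Σ ρ_i t_i down to z_c; mantle fills any gap and the z_c terms cancel.
Column 1: 1.01×2283 + 18.7×2850 + 12.6×3046 + (z_c − 32.31)×3258
Column 2: 1.07×0 + x×2855 + 16.3×2999 + (z_c − 1.07 − 16.3 − x)×3258
The z_c×3258 term appears on both sides and cancels. Collect the known terms of each column as K = Σ(ρt)_known − 3258 × (depth of known layers): K_1 = 93980.43 − 3258×32.31 = −11285.55; K_2 = 48883.7 − 3258×(1.07 + 16.3) = −7707.76.
Balance: K_1 = K_2 − x×(3258 − 2855), so x = (K_2 − K_1)/(3258 − 2855) = 3577.79/403 = 8.88 km.

8.88 km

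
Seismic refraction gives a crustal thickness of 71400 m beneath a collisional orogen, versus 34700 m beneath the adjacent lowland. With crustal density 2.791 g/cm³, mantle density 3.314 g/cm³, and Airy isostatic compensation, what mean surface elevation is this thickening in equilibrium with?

5790 m

Excess crust Δ = 71400 m − 34700 m = 36700 m, split between elevation h and root r with h + r = Δ.
Airy balance ρ_c h = (ρ_m − ρ_c) r gives r = h ρ_c/(ρ_m − ρ_c), so h (1 + ρ_c/(ρ_m − ρ_c)) = Δ, i.e. h = Δ (ρ_m − ρ_c)/ρ_m.
h = 36700 m × 0.523/3.314 = 5790 m.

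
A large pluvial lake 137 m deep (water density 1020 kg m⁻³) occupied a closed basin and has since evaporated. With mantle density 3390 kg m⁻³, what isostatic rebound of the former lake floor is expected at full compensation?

u = d ρ_w/ρ_m = 137 m × 1020/3390 = 41.2 m.

41.2 m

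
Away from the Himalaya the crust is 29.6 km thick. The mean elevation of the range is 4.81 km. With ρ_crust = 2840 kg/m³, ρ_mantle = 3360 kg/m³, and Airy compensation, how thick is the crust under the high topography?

Root depth r = h ρ_c / (ρ_m − ρ_c) = 4.81 km × 2840 / 520 = 26.27 km.
Total thickness = T + h + r = 29.6 km + 4.81 km + 26.27 km = 60.7 km.

60.7 km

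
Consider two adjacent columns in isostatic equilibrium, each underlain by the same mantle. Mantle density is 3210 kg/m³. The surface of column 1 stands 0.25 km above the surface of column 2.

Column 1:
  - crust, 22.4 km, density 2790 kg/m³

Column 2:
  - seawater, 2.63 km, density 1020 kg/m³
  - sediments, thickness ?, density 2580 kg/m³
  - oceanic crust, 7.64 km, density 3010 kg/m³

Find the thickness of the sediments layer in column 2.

2.09 km

Take the compensation level at the base of the deeper column (depth z_c below the surface of column 1) and equate Σ ρ_i t_i down to z_c; mantle fills any gap and the z_c terms cancel.
Column 1: 22.4×2790 + (z_c − 22.4)×3210
Column 2: 0.25×0 + 2.63×1020 + x×2580 + 7.64×3010 + (z_c − 0.25 − 10.27 − x)×3210
The z_c×3210 term appears on both sides and cancels. Collect the known terms of each column as K = Σ(ρt)_known − 3210 × (depth of known layers): K_1 = 62496 − 3210×22.4 = −9408; K_2 = 25679 − 3210×(0.25 + 10.27) = −8090.2.
Balance: K_1 = K_2 − x×(3210 − 2580), so x = (K_2 − K_1)/(3210 − 2580) = 1317.8/630 = 2.09 km.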